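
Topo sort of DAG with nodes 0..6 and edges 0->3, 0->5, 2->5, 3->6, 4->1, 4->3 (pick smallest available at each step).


Kahn's algorithm, process smallest node first
Order: [0, 2, 4, 1, 3, 5, 6]


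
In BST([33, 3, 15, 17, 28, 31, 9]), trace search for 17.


BST root = 33
Search for 17: compare at each node
Path: [33, 3, 15, 17]


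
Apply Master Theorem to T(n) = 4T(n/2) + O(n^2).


a=4, b=2, c=2. log_2(4)=2 = c=2. Case 2: O(n^c log n) = O(n^2 log n)
Complexity: O(n^2 log n)


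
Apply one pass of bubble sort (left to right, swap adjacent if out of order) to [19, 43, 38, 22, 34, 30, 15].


After one pass: [19, 38, 22, 34, 30, 15, 43]


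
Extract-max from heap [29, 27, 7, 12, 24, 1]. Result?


Max = 29
Replace root with last, heapify down
Resulting heap: [27, 24, 7, 12, 1]


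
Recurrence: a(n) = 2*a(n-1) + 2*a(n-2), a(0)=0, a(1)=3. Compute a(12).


Build bottom-up:
...a(10)=20064, a(11)=54816, a(12)=2*54816+2*20064=149760


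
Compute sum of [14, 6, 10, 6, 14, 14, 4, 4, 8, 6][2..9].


Prefix sums: [0, 14, 20, 30, 36, 50, 64, 68, 72, 80, 86]
Sum[2..9] = prefix[10] - prefix[2] = 86 - 20 = 66


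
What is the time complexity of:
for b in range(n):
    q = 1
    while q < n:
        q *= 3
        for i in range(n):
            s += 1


Per nesting level: O(n) * O(log n) * O(n) = O(n^2 log n)
Complexity: O(n^2 log n)


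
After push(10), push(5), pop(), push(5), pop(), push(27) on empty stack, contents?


push(10) -> [10]
push(5) -> [10, 5]
pop() returns 5 -> [10]
push(5) -> [10, 5]
pop() returns 5 -> [10]
push(27) -> [10, 27]
Final stack (bottom to top): [10, 27]


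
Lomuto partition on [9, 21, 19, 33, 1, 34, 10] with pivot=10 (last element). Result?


Elements <= 10 go left of pivot.
Result: [9, 1, 10, 33, 21, 34, 19], pivot at index 2


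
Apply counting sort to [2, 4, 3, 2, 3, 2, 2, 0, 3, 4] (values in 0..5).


Count array: [1, 0, 4, 3, 2, 0]
Reconstruct: [0, 2, 2, 2, 2, 3, 3, 3, 4, 4]


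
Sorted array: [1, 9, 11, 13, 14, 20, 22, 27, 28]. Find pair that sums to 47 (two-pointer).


Two pointers: lo=0, hi=8
Found pair: (20, 27) summing to 47


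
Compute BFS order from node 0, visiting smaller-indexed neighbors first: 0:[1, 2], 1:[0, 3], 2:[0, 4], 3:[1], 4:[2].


BFS queue: start with [0]
Visit order: [0, 1, 2, 3, 4]


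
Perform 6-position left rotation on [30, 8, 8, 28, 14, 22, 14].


Left rotate by 6: [14, 30, 8, 8, 28, 14, 22]


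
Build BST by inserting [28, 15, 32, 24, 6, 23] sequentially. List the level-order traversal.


Root = 28; build tree by BST insertion.
Level-Order traversal: [28, 15, 32, 6, 24, 23]


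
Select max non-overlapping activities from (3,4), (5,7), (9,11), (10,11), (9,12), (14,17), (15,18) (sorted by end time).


Greedy: pick earliest-ending, then skip overlaps.
Selected (4 activities): [(3, 4), (5, 7), (9, 11), (14, 17)]


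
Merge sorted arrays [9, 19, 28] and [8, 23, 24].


Compare heads, take smaller each step.
Merged: [8, 9, 19, 23, 24, 28]


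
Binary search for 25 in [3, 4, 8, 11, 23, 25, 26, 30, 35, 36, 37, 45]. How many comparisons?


Search for 25:
[0,11] mid=5 arr[5]=25
Total: 1 comparisons


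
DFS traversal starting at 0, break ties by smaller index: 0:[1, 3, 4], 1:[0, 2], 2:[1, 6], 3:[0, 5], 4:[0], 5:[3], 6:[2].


DFS stack-based: start with [0]
Visit order: [0, 1, 2, 6, 3, 5, 4]


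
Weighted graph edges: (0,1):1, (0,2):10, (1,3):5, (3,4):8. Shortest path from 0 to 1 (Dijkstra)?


Dijkstra from 0:
Distances: {0: 0, 1: 1, 2: 10, 3: 6, 4: 14}
Shortest distance to 1 = 1, path = [0, 1]


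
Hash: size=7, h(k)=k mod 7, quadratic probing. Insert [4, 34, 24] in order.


Insertions: 4->slot 4; 34->slot 6; 24->slot 3
Table: [None, None, None, 24, 4, None, 34]


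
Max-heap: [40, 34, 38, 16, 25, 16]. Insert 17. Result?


Append 17: [40, 34, 38, 16, 25, 16, 17]
Bubble up: no swaps needed
Result: [40, 34, 38, 16, 25, 16, 17]


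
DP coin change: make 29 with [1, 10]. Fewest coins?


dp[0]=0; dp[i]=1+min(dp[i-c] for c in coins)
...dp[24]=6, dp[25]=7, dp[26]=8, dp[27]=9, dp[28]=10, dp[29]=11
Minimum coins for 29 = 11


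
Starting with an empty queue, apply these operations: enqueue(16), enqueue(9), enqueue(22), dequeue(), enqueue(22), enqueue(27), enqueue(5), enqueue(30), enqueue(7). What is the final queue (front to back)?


enqueue(16) -> [16]
enqueue(9) -> [16, 9]
enqueue(22) -> [16, 9, 22]
dequeue() returns 16 -> [9, 22]
enqueue(22) -> [9, 22, 22]
enqueue(27) -> [9, 22, 22, 27]
enqueue(5) -> [9, 22, 22, 27, 5]
enqueue(30) -> [9, 22, 22, 27, 5, 30]
enqueue(7) -> [9, 22, 22, 27, 5, 30, 7]
Final queue (front to back): [9, 22, 22, 27, 5, 30, 7]


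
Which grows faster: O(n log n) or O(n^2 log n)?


linearithmic grows slower than n^2 log n
O(n log n) is asymptotically smaller; O(n^2 log n) grows faster


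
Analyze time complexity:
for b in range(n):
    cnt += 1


Per nesting level: O(n) = O(n)
Complexity: O(n)


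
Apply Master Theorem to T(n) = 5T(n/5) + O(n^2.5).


a=5, b=5, c=2.5. log_5(5)=1 < c=2.5. Case 3: O(n^c) = O(n^2.500)
Complexity: O(n^2.500)


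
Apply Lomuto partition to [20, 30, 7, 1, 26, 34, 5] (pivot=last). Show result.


Elements <= 5 go left of pivot.
Result: [1, 5, 7, 20, 26, 34, 30], pivot at index 1


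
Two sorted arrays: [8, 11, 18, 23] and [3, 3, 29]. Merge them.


Compare heads, take smaller each step.
Merged: [3, 3, 8, 11, 18, 23, 29]


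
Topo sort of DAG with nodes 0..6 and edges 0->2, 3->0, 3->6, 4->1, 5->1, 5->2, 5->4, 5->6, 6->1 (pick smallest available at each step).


Kahn's algorithm, process smallest node first
Order: [3, 0, 5, 2, 4, 6, 1]


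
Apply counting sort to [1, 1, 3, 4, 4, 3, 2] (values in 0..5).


Count array: [0, 2, 1, 2, 2, 0]
Reconstruct: [1, 1, 2, 3, 3, 4, 4]


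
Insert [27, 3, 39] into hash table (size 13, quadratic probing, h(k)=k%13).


Insertions: 27->slot 1; 3->slot 3; 39->slot 0
Table: [39, 27, None, 3, None, None, None, None, None, None, None, None, None]


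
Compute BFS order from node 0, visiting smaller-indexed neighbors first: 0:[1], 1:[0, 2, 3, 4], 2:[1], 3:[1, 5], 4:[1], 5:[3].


BFS queue: start with [0]
Visit order: [0, 1, 2, 3, 4, 5]


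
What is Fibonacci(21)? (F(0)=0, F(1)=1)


F(n)=F(n-1)+F(n-2)
...F(19)=4181, F(20)=6765, F(21)=10946


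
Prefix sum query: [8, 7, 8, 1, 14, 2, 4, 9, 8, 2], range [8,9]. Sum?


Prefix sums: [0, 8, 15, 23, 24, 38, 40, 44, 53, 61, 63]
Sum[8..9] = prefix[10] - prefix[8] = 63 - 53 = 10


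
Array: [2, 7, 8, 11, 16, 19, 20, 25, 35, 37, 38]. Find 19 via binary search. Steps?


Search for 19:
[0,10] mid=5 arr[5]=19
Total: 1 comparisons


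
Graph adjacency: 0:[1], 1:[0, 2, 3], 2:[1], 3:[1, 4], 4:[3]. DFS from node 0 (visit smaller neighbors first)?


DFS stack-based: start with [0]
Visit order: [0, 1, 2, 3, 4]


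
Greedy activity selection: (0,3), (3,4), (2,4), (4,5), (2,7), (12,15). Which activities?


Greedy: pick earliest-ending, then skip overlaps.
Selected (4 activities): [(0, 3), (3, 4), (4, 5), (12, 15)]


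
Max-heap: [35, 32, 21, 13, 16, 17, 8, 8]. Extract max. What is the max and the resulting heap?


Max = 35
Replace root with last, heapify down
Resulting heap: [32, 16, 21, 13, 8, 17, 8]


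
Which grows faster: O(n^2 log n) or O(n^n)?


n^2 log n grows slower than n^n
O(n^2 log n) is asymptotically smaller; O(n^n) grows faster


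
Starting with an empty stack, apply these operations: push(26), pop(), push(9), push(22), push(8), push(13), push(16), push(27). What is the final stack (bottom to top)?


push(26) -> [26]
pop() returns 26 -> []
push(9) -> [9]
push(22) -> [9, 22]
push(8) -> [9, 22, 8]
push(13) -> [9, 22, 8, 13]
push(16) -> [9, 22, 8, 13, 16]
push(27) -> [9, 22, 8, 13, 16, 27]
Final stack (bottom to top): [9, 22, 8, 13, 16, 27]


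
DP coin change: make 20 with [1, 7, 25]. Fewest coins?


dp[0]=0; dp[i]=1+min(dp[i-c] for c in coins)
...dp[15]=3, dp[16]=4, dp[17]=5, dp[18]=6, dp[19]=7, dp[20]=8
Minimum coins for 20 = 8


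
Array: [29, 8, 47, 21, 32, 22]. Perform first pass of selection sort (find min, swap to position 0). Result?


After one pass: [8, 29, 47, 21, 32, 22]


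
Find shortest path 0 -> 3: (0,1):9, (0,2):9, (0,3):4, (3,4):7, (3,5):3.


Dijkstra from 0:
Distances: {0: 0, 1: 9, 2: 9, 3: 4, 4: 11, 5: 7}
Shortest distance to 3 = 4, path = [0, 3]


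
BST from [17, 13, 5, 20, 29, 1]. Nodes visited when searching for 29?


BST root = 17
Search for 29: compare at each node
Path: [17, 20, 29]


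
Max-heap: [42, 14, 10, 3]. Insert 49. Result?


Append 49: [42, 14, 10, 3, 49]
Bubble up: swap idx 4(49) with idx 1(14); swap idx 1(49) with idx 0(42)
Result: [49, 42, 10, 3, 14]


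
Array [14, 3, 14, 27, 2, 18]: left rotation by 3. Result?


Left rotate by 3: [27, 2, 18, 14, 3, 14]


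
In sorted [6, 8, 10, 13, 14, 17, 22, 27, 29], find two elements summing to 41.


Two pointers: lo=0, hi=8
Found pair: (14, 27) summing to 41


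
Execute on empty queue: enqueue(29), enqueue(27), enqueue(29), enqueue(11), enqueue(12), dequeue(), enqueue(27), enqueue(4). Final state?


enqueue(29) -> [29]
enqueue(27) -> [29, 27]
enqueue(29) -> [29, 27, 29]
enqueue(11) -> [29, 27, 29, 11]
enqueue(12) -> [29, 27, 29, 11, 12]
dequeue() returns 29 -> [27, 29, 11, 12]
enqueue(27) -> [27, 29, 11, 12, 27]
enqueue(4) -> [27, 29, 11, 12, 27, 4]
Final queue (front to back): [27, 29, 11, 12, 27, 4]


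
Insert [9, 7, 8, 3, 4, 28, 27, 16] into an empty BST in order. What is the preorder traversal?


Root = 9; build tree by BST insertion.
Preorder traversal: [9, 7, 3, 4, 8, 28, 27, 16]


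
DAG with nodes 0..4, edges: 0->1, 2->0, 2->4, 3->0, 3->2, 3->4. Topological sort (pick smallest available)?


Kahn's algorithm, process smallest node first
Order: [3, 2, 0, 1, 4]


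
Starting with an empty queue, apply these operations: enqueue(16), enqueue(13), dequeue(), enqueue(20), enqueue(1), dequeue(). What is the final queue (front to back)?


enqueue(16) -> [16]
enqueue(13) -> [16, 13]
dequeue() returns 16 -> [13]
enqueue(20) -> [13, 20]
enqueue(1) -> [13, 20, 1]
dequeue() returns 13 -> [20, 1]
Final queue (front to back): [20, 1]


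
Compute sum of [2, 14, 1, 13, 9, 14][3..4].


Prefix sums: [0, 2, 16, 17, 30, 39, 53]
Sum[3..4] = prefix[5] - prefix[3] = 39 - 17 = 22


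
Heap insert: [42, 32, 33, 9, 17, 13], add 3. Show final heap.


Append 3: [42, 32, 33, 9, 17, 13, 3]
Bubble up: no swaps needed
Result: [42, 32, 33, 9, 17, 13, 3]


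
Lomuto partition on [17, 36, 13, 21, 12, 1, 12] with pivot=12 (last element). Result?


Elements <= 12 go left of pivot.
Result: [12, 1, 12, 21, 17, 36, 13], pivot at index 2


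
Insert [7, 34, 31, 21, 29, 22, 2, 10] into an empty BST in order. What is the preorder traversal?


Root = 7; build tree by BST insertion.
Preorder traversal: [7, 2, 34, 31, 21, 10, 29, 22]


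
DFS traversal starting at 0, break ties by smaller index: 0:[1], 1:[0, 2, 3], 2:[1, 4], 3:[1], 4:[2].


DFS stack-based: start with [0]
Visit order: [0, 1, 2, 4, 3]


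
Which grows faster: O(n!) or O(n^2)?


quadratic grows slower than factorial
O(n^2) is asymptotically smaller; O(n!) grows faster


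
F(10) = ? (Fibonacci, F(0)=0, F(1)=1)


F(n)=F(n-1)+F(n-2)
...F(8)=21, F(9)=34, F(10)=55


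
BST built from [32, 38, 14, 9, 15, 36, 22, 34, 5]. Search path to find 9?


BST root = 32
Search for 9: compare at each node
Path: [32, 14, 9]


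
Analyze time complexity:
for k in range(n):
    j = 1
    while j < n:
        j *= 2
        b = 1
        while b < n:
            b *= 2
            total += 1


Per nesting level: O(n) * O(log n) * O(log n) = O(n (log n)^2)
Complexity: O(n (log n)^2)


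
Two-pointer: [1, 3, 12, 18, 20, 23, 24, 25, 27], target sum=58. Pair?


Two pointers: lo=0, hi=8
No pair sums to 58


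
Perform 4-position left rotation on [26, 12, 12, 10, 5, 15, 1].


Left rotate by 4: [5, 15, 1, 26, 12, 12, 10]


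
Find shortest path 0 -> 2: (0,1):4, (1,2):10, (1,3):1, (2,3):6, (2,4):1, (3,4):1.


Dijkstra from 0:
Distances: {0: 0, 1: 4, 2: 7, 3: 5, 4: 6}
Shortest distance to 2 = 7, path = [0, 1, 3, 4, 2]


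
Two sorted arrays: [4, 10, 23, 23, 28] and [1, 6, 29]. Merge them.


Compare heads, take smaller each step.
Merged: [1, 4, 6, 10, 23, 23, 28, 29]


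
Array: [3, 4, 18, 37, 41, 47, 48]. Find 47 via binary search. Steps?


Search for 47:
[0,6] mid=3 arr[3]=37
[4,6] mid=5 arr[5]=47
Total: 2 comparisons


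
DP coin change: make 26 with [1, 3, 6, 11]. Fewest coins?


dp[0]=0; dp[i]=1+min(dp[i-c] for c in coins)
...dp[21]=4, dp[22]=2, dp[23]=3, dp[24]=4, dp[25]=3, dp[26]=4
Minimum coins for 26 = 4


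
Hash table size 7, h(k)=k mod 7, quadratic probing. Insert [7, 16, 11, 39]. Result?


Insertions: 7->slot 0; 16->slot 2; 11->slot 4; 39->slot 5
Table: [7, None, 16, None, 11, 39, None]


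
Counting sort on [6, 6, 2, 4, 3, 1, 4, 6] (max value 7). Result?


Count array: [0, 1, 1, 1, 2, 0, 3, 0]
Reconstruct: [1, 2, 3, 4, 4, 6, 6, 6]


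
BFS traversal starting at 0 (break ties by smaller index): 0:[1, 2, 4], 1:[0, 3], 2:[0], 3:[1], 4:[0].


BFS queue: start with [0]
Visit order: [0, 1, 2, 4, 3]


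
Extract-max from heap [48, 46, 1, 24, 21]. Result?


Max = 48
Replace root with last, heapify down
Resulting heap: [46, 24, 1, 21]


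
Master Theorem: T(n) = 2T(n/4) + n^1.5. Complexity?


a=2, b=4, c=1.5. log_4(2)=0.5 < c=1.5. Case 3: O(n^c) = O(n^1.500)
Complexity: O(n^1.500)


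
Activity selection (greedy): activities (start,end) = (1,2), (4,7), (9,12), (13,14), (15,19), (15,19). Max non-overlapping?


Greedy: pick earliest-ending, then skip overlaps.
Selected (5 activities): [(1, 2), (4, 7), (9, 12), (13, 14), (15, 19)]


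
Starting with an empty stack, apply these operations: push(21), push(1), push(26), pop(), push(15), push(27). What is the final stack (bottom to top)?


push(21) -> [21]
push(1) -> [21, 1]
push(26) -> [21, 1, 26]
pop() returns 26 -> [21, 1]
push(15) -> [21, 1, 15]
push(27) -> [21, 1, 15, 27]
Final stack (bottom to top): [21, 1, 15, 27]


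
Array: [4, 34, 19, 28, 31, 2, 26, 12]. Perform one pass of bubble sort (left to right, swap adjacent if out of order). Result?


After one pass: [4, 19, 28, 31, 2, 26, 12, 34]


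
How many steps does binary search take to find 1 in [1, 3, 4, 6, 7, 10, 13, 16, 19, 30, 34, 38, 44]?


Search for 1:
[0,12] mid=6 arr[6]=13
[0,5] mid=2 arr[2]=4
[0,1] mid=0 arr[0]=1
Total: 3 comparisons


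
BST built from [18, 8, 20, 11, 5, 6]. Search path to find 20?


BST root = 18
Search for 20: compare at each node
Path: [18, 20]


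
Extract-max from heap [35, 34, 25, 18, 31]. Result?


Max = 35
Replace root with last, heapify down
Resulting heap: [34, 31, 25, 18]


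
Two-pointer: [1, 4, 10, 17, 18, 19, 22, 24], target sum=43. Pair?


Two pointers: lo=0, hi=7
Found pair: (19, 24) summing to 43


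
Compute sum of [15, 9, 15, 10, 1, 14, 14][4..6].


Prefix sums: [0, 15, 24, 39, 49, 50, 64, 78]
Sum[4..6] = prefix[7] - prefix[4] = 78 - 49 = 29


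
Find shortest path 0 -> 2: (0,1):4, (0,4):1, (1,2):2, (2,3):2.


Dijkstra from 0:
Distances: {0: 0, 1: 4, 2: 6, 3: 8, 4: 1}
Shortest distance to 2 = 6, path = [0, 1, 2]


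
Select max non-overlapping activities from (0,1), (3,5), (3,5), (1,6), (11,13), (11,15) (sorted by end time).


Greedy: pick earliest-ending, then skip overlaps.
Selected (3 activities): [(0, 1), (3, 5), (11, 13)]


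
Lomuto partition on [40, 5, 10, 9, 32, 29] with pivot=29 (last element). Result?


Elements <= 29 go left of pivot.
Result: [5, 10, 9, 29, 32, 40], pivot at index 3


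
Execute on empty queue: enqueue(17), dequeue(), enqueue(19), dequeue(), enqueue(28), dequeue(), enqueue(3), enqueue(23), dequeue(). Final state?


enqueue(17) -> [17]
dequeue() returns 17 -> []
enqueue(19) -> [19]
dequeue() returns 19 -> []
enqueue(28) -> [28]
dequeue() returns 28 -> []
enqueue(3) -> [3]
enqueue(23) -> [3, 23]
dequeue() returns 3 -> [23]
Final queue (front to back): [23]


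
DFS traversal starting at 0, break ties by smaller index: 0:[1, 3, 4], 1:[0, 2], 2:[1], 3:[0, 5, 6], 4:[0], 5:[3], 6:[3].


DFS stack-based: start with [0]
Visit order: [0, 1, 2, 3, 5, 6, 4]


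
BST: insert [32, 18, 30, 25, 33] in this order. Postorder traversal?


Root = 32; build tree by BST insertion.
Postorder traversal: [25, 30, 18, 33, 32]


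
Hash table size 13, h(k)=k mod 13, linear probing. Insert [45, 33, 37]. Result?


Insertions: 45->slot 6; 33->slot 7; 37->slot 11
Table: [None, None, None, None, None, None, 45, 33, None, None, None, 37, None]


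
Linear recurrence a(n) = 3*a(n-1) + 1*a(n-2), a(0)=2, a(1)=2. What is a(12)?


Build bottom-up:
...a(10)=111614, a(11)=368636, a(12)=3*368636+1*111614=1217522


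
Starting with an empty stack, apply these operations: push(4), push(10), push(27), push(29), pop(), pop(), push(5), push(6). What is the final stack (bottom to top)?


push(4) -> [4]
push(10) -> [4, 10]
push(27) -> [4, 10, 27]
push(29) -> [4, 10, 27, 29]
pop() returns 29 -> [4, 10, 27]
pop() returns 27 -> [4, 10]
push(5) -> [4, 10, 5]
push(6) -> [4, 10, 5, 6]
Final stack (bottom to top): [4, 10, 5, 6]


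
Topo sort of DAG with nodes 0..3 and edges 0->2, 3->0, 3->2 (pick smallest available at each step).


Kahn's algorithm, process smallest node first
Order: [1, 3, 0, 2]


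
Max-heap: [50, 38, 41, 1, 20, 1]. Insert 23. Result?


Append 23: [50, 38, 41, 1, 20, 1, 23]
Bubble up: no swaps needed
Result: [50, 38, 41, 1, 20, 1, 23]


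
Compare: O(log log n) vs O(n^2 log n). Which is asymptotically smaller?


double-logarithmic grows slower than n^2 log n
O(log log n) is asymptotically smaller; O(n^2 log n) grows faster


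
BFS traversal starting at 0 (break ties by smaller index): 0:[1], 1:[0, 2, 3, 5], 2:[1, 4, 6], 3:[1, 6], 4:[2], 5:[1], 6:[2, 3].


BFS queue: start with [0]
Visit order: [0, 1, 2, 3, 5, 4, 6]


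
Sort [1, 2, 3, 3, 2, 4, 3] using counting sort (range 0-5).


Count array: [0, 1, 2, 3, 1, 0]
Reconstruct: [1, 2, 2, 3, 3, 3, 4]


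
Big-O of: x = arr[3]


Analysis: constant-time operation, no loop
Complexity: O(1)


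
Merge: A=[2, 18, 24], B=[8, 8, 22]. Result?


Compare heads, take smaller each step.
Merged: [2, 8, 8, 18, 22, 24]


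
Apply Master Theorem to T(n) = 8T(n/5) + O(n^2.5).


a=8, b=5, c=2.5. log_5(8)=1.292 < c=2.5. Case 3: O(n^c) = O(n^2.500)
Complexity: O(n^2.500)


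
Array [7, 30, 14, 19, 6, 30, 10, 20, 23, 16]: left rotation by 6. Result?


Left rotate by 6: [10, 20, 23, 16, 7, 30, 14, 19, 6, 30]


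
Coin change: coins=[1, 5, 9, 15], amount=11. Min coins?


dp[0]=0; dp[i]=1+min(dp[i-c] for c in coins)
...dp[6]=2, dp[7]=3, dp[8]=4, dp[9]=1, dp[10]=2, dp[11]=3
Minimum coins for 11 = 3


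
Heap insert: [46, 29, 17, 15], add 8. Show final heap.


Append 8: [46, 29, 17, 15, 8]
Bubble up: no swaps needed
Result: [46, 29, 17, 15, 8]


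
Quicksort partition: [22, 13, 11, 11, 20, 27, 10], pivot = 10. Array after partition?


Elements <= 10 go left of pivot.
Result: [10, 13, 11, 11, 20, 27, 22], pivot at index 0


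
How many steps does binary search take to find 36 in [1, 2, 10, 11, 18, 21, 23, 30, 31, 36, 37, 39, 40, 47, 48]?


Search for 36:
[0,14] mid=7 arr[7]=30
[8,14] mid=11 arr[11]=39
[8,10] mid=9 arr[9]=36
Total: 3 comparisons


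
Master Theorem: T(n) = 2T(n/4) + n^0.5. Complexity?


a=2, b=4, c=0.5. log_4(2)=0.5 = c=0.5. Case 2: O(n^c log n) = O(sqrt(n) log n)
Complexity: O(sqrt(n) log n)


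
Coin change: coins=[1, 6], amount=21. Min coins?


dp[0]=0; dp[i]=1+min(dp[i-c] for c in coins)
...dp[16]=6, dp[17]=7, dp[18]=3, dp[19]=4, dp[20]=5, dp[21]=6
Minimum coins for 21 = 6


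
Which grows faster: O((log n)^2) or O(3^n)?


polylogarithmic grows slower than exponential (base 3)
O((log n)^2) is asymptotically smaller; O(3^n) grows faster


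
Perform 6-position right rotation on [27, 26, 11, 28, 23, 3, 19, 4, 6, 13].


Right rotate by 6: [23, 3, 19, 4, 6, 13, 27, 26, 11, 28]


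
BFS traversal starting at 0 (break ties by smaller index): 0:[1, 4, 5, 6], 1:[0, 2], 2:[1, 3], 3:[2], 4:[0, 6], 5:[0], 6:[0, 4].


BFS queue: start with [0]
Visit order: [0, 1, 4, 5, 6, 2, 3]


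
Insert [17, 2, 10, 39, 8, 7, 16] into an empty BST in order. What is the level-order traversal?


Root = 17; build tree by BST insertion.
Level-Order traversal: [17, 2, 39, 10, 8, 16, 7]


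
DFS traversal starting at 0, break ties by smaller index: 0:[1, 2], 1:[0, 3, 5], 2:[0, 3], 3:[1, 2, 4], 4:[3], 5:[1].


DFS stack-based: start with [0]
Visit order: [0, 1, 3, 2, 4, 5]


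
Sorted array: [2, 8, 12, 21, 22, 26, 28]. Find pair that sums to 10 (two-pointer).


Two pointers: lo=0, hi=6
Found pair: (2, 8) summing to 10


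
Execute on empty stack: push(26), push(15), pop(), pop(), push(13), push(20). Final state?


push(26) -> [26]
push(15) -> [26, 15]
pop() returns 15 -> [26]
pop() returns 26 -> []
push(13) -> [13]
push(20) -> [13, 20]
Final stack (bottom to top): [13, 20]


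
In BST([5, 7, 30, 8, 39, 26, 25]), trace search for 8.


BST root = 5
Search for 8: compare at each node
Path: [5, 7, 30, 8]


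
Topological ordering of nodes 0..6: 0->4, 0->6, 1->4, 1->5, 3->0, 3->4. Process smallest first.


Kahn's algorithm, process smallest node first
Order: [1, 2, 3, 0, 4, 5, 6]


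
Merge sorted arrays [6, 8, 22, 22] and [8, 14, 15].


Compare heads, take smaller each step.
Merged: [6, 8, 8, 14, 15, 22, 22]


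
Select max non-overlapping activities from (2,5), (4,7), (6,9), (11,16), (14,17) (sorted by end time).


Greedy: pick earliest-ending, then skip overlaps.
Selected (3 activities): [(2, 5), (6, 9), (11, 16)]


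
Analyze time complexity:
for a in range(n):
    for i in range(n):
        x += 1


Per nesting level: O(n) * O(n) = O(n^2)
Complexity: O(n^2)


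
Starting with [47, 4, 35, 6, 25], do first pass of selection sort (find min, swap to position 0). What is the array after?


After one pass: [4, 47, 35, 6, 25]


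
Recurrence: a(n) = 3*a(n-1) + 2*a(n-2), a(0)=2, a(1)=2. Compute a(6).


Build bottom-up:
...a(4)=122, a(5)=434, a(6)=3*434+2*122=1546


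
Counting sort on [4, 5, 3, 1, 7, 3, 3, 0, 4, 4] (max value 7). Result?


Count array: [1, 1, 0, 3, 3, 1, 0, 1]
Reconstruct: [0, 1, 3, 3, 3, 4, 4, 4, 5, 7]


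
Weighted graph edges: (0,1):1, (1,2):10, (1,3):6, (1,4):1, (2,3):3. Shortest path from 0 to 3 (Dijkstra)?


Dijkstra from 0:
Distances: {0: 0, 1: 1, 2: 10, 3: 7, 4: 2}
Shortest distance to 3 = 7, path = [0, 1, 3]


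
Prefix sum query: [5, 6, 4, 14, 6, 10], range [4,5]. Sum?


Prefix sums: [0, 5, 11, 15, 29, 35, 45]
Sum[4..5] = prefix[6] - prefix[4] = 45 - 29 = 16


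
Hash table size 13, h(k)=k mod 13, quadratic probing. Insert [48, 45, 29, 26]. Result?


Insertions: 48->slot 9; 45->slot 6; 29->slot 3; 26->slot 0
Table: [26, None, None, 29, None, None, 45, None, None, 48, None, None, None]


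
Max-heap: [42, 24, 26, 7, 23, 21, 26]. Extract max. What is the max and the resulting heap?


Max = 42
Replace root with last, heapify down
Resulting heap: [26, 24, 26, 7, 23, 21]


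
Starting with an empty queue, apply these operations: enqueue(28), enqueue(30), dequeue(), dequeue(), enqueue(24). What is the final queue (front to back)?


enqueue(28) -> [28]
enqueue(30) -> [28, 30]
dequeue() returns 28 -> [30]
dequeue() returns 30 -> []
enqueue(24) -> [24]
Final queue (front to back): [24]


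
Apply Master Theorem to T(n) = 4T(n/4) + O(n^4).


a=4, b=4, c=4. log_4(4)=1 < c=4. Case 3: O(n^c) = O(n^4)
Complexity: O(n^4)


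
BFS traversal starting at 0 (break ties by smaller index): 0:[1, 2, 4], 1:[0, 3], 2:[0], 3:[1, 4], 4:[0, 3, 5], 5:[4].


BFS queue: start with [0]
Visit order: [0, 1, 2, 4, 3, 5]


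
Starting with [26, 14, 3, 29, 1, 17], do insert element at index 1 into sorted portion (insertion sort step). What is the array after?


After one pass: [14, 26, 3, 29, 1, 17]


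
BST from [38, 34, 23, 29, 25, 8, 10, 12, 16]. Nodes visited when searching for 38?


BST root = 38
Search for 38: compare at each node
Path: [38]


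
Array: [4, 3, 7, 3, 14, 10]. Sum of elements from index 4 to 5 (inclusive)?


Prefix sums: [0, 4, 7, 14, 17, 31, 41]
Sum[4..5] = prefix[6] - prefix[4] = 41 - 17 = 24


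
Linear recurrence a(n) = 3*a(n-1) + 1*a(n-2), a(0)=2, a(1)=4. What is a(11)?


Build bottom-up:
...a(9)=59734, a(10)=197288, a(11)=3*197288+1*59734=651598


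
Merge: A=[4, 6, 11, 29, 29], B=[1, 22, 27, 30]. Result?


Compare heads, take smaller each step.
Merged: [1, 4, 6, 11, 22, 27, 29, 29, 30]


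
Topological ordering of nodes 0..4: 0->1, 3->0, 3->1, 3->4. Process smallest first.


Kahn's algorithm, process smallest node first
Order: [2, 3, 0, 1, 4]


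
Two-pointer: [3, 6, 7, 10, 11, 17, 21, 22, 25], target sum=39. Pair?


Two pointers: lo=0, hi=8
Found pair: (17, 22) summing to 39


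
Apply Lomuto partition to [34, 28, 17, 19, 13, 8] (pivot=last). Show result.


Elements <= 8 go left of pivot.
Result: [8, 28, 17, 19, 13, 34], pivot at index 0


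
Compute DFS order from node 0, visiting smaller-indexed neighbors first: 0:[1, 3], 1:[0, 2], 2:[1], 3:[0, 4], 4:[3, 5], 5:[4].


DFS stack-based: start with [0]
Visit order: [0, 1, 2, 3, 4, 5]


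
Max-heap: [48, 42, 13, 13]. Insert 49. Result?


Append 49: [48, 42, 13, 13, 49]
Bubble up: swap idx 4(49) with idx 1(42); swap idx 1(49) with idx 0(48)
Result: [49, 48, 13, 13, 42]


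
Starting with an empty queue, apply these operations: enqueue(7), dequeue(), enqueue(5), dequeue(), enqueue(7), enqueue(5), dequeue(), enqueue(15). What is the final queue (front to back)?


enqueue(7) -> [7]
dequeue() returns 7 -> []
enqueue(5) -> [5]
dequeue() returns 5 -> []
enqueue(7) -> [7]
enqueue(5) -> [7, 5]
dequeue() returns 7 -> [5]
enqueue(15) -> [5, 15]
Final queue (front to back): [5, 15]


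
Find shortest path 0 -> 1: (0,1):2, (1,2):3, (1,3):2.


Dijkstra from 0:
Distances: {0: 0, 1: 2, 2: 5, 3: 4}
Shortest distance to 1 = 2, path = [0, 1]


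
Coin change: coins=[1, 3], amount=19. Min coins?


dp[0]=0; dp[i]=1+min(dp[i-c] for c in coins)
...dp[14]=6, dp[15]=5, dp[16]=6, dp[17]=7, dp[18]=6, dp[19]=7
Minimum coins for 19 = 7


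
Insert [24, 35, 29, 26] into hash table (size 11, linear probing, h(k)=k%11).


Insertions: 24->slot 2; 35->slot 3; 29->slot 7; 26->slot 4
Table: [None, None, 24, 35, 26, None, None, 29, None, None, None]


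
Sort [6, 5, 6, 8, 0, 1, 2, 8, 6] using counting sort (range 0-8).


Count array: [1, 1, 1, 0, 0, 1, 3, 0, 2]
Reconstruct: [0, 1, 2, 5, 6, 6, 6, 8, 8]


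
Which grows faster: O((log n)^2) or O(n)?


polylogarithmic grows slower than linear
O((log n)^2) is asymptotically smaller; O(n) grows faster


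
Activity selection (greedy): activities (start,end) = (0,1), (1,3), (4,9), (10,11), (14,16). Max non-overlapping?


Greedy: pick earliest-ending, then skip overlaps.
Selected (5 activities): [(0, 1), (1, 3), (4, 9), (10, 11), (14, 16)]


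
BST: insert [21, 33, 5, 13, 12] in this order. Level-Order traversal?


Root = 21; build tree by BST insertion.
Level-Order traversal: [21, 5, 33, 13, 12]


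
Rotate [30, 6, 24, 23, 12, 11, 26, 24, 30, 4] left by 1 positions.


Left rotate by 1: [6, 24, 23, 12, 11, 26, 24, 30, 4, 30]


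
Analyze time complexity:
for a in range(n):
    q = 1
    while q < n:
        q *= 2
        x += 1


Per nesting level: O(n) * O(log n) = O(n log n)
Complexity: O(n log n)


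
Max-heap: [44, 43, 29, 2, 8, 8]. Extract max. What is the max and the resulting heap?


Max = 44
Replace root with last, heapify down
Resulting heap: [43, 8, 29, 2, 8]


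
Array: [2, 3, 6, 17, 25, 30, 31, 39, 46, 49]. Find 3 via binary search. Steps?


Search for 3:
[0,9] mid=4 arr[4]=25
[0,3] mid=1 arr[1]=3
Total: 2 comparisons


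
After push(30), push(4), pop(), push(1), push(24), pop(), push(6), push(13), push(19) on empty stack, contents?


push(30) -> [30]
push(4) -> [30, 4]
pop() returns 4 -> [30]
push(1) -> [30, 1]
push(24) -> [30, 1, 24]
pop() returns 24 -> [30, 1]
push(6) -> [30, 1, 6]
push(13) -> [30, 1, 6, 13]
push(19) -> [30, 1, 6, 13, 19]
Final stack (bottom to top): [30, 1, 6, 13, 19]


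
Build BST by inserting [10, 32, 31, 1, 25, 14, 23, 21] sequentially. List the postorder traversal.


Root = 10; build tree by BST insertion.
Postorder traversal: [1, 21, 23, 14, 25, 31, 32, 10]


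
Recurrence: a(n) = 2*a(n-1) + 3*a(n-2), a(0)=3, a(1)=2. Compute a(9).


Build bottom-up:
...a(7)=2732, a(8)=8203, a(9)=2*8203+3*2732=24602


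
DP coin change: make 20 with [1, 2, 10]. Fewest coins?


dp[0]=0; dp[i]=1+min(dp[i-c] for c in coins)
...dp[15]=4, dp[16]=4, dp[17]=5, dp[18]=5, dp[19]=6, dp[20]=2
Minimum coins for 20 = 2


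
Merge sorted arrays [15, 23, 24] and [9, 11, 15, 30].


Compare heads, take smaller each step.
Merged: [9, 11, 15, 15, 23, 24, 30]


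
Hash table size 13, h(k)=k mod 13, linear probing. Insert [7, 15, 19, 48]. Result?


Insertions: 7->slot 7; 15->slot 2; 19->slot 6; 48->slot 9
Table: [None, None, 15, None, None, None, 19, 7, None, 48, None, None, None]


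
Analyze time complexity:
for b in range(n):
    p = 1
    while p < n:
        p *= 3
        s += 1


Per nesting level: O(n) * O(log n) = O(n log n)
Complexity: O(n log n)


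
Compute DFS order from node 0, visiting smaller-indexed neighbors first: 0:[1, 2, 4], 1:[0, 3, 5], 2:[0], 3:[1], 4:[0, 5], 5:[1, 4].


DFS stack-based: start with [0]
Visit order: [0, 1, 3, 5, 4, 2]


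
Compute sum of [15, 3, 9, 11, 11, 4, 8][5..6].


Prefix sums: [0, 15, 18, 27, 38, 49, 53, 61]
Sum[5..6] = prefix[7] - prefix[5] = 61 - 49 = 12


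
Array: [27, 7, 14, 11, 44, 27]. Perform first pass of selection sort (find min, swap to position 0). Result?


After one pass: [7, 27, 14, 11, 44, 27]


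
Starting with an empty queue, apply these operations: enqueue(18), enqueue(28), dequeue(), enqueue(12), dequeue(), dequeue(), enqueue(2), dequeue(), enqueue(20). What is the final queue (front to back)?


enqueue(18) -> [18]
enqueue(28) -> [18, 28]
dequeue() returns 18 -> [28]
enqueue(12) -> [28, 12]
dequeue() returns 28 -> [12]
dequeue() returns 12 -> []
enqueue(2) -> [2]
dequeue() returns 2 -> []
enqueue(20) -> [20]
Final queue (front to back): [20]


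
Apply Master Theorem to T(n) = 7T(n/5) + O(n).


a=7, b=5, c=1. log_5(7)=1.209 > c=1. Case 1: O(n^log_b(a)) = O(n^1.209)
Complexity: O(n^1.209)


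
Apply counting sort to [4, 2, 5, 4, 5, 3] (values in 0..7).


Count array: [0, 0, 1, 1, 2, 2, 0, 0]
Reconstruct: [2, 3, 4, 4, 5, 5]


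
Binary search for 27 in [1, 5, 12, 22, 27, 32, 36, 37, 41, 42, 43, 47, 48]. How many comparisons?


Search for 27:
[0,12] mid=6 arr[6]=36
[0,5] mid=2 arr[2]=12
[3,5] mid=4 arr[4]=27
Total: 3 comparisons


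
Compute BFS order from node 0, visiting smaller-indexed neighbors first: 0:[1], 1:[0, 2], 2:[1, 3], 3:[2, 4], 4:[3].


BFS queue: start with [0]
Visit order: [0, 1, 2, 3, 4]


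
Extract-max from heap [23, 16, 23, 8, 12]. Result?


Max = 23
Replace root with last, heapify down
Resulting heap: [23, 16, 12, 8]


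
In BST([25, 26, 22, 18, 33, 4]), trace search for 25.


BST root = 25
Search for 25: compare at each node
Path: [25]


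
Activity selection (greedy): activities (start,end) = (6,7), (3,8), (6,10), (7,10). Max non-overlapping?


Greedy: pick earliest-ending, then skip overlaps.
Selected (2 activities): [(6, 7), (7, 10)]


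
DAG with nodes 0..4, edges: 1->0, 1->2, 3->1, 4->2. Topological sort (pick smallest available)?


Kahn's algorithm, process smallest node first
Order: [3, 1, 0, 4, 2]


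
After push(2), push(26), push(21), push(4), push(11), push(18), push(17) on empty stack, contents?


push(2) -> [2]
push(26) -> [2, 26]
push(21) -> [2, 26, 21]
push(4) -> [2, 26, 21, 4]
push(11) -> [2, 26, 21, 4, 11]
push(18) -> [2, 26, 21, 4, 11, 18]
push(17) -> [2, 26, 21, 4, 11, 18, 17]
Final stack (bottom to top): [2, 26, 21, 4, 11, 18, 17]


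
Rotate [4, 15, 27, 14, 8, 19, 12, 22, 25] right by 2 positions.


Right rotate by 2: [22, 25, 4, 15, 27, 14, 8, 19, 12]


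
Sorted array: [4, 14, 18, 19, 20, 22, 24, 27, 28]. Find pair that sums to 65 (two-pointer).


Two pointers: lo=0, hi=8
No pair sums to 65


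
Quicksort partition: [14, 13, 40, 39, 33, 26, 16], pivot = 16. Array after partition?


Elements <= 16 go left of pivot.
Result: [14, 13, 16, 39, 33, 26, 40], pivot at index 2


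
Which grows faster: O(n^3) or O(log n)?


logarithmic grows slower than cubic
O(log n) is asymptotically smaller; O(n^3) grows faster


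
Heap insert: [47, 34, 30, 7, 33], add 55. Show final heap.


Append 55: [47, 34, 30, 7, 33, 55]
Bubble up: swap idx 5(55) with idx 2(30); swap idx 2(55) with idx 0(47)
Result: [55, 34, 47, 7, 33, 30]


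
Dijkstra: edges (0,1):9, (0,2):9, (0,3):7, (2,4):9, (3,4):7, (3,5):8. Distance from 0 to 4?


Dijkstra from 0:
Distances: {0: 0, 1: 9, 2: 9, 3: 7, 4: 14, 5: 15}
Shortest distance to 4 = 14, path = [0, 3, 4]


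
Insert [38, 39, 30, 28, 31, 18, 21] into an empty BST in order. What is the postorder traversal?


Root = 38; build tree by BST insertion.
Postorder traversal: [21, 18, 28, 31, 30, 39, 38]


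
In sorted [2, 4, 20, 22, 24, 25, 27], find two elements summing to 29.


Two pointers: lo=0, hi=6
Found pair: (2, 27) summing to 29


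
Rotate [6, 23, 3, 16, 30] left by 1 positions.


Left rotate by 1: [23, 3, 16, 30, 6]


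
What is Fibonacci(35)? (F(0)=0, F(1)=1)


F(n)=F(n-1)+F(n-2)
...F(33)=3524578, F(34)=5702887, F(35)=9227465


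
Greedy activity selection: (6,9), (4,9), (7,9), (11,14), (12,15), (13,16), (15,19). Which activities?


Greedy: pick earliest-ending, then skip overlaps.
Selected (3 activities): [(6, 9), (11, 14), (15, 19)]


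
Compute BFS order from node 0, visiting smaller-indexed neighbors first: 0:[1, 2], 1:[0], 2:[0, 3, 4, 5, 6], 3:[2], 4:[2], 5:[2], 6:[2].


BFS queue: start with [0]
Visit order: [0, 1, 2, 3, 4, 5, 6]


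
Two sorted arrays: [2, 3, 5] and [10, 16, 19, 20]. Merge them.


Compare heads, take smaller each step.
Merged: [2, 3, 5, 10, 16, 19, 20]


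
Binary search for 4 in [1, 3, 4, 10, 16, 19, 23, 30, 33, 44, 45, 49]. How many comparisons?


Search for 4:
[0,11] mid=5 arr[5]=19
[0,4] mid=2 arr[2]=4
Total: 2 comparisons


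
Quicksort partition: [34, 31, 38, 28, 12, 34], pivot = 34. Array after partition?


Elements <= 34 go left of pivot.
Result: [34, 31, 28, 12, 34, 38], pivot at index 4


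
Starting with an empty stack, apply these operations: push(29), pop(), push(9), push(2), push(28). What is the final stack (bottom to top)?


push(29) -> [29]
pop() returns 29 -> []
push(9) -> [9]
push(2) -> [9, 2]
push(28) -> [9, 2, 28]
Final stack (bottom to top): [9, 2, 28]


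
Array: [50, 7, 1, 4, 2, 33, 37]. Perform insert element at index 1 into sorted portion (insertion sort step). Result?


After one pass: [7, 50, 1, 4, 2, 33, 37]


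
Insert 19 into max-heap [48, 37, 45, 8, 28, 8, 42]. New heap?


Append 19: [48, 37, 45, 8, 28, 8, 42, 19]
Bubble up: swap idx 7(19) with idx 3(8)
Result: [48, 37, 45, 19, 28, 8, 42, 8]


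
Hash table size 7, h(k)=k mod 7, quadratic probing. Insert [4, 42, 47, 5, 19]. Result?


Insertions: 4->slot 4; 42->slot 0; 47->slot 5; 5->slot 6; 19->slot 2
Table: [42, None, 19, None, 4, 47, 5]


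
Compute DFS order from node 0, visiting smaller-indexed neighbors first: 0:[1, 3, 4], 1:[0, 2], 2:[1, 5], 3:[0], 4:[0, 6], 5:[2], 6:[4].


DFS stack-based: start with [0]
Visit order: [0, 1, 2, 5, 3, 4, 6]


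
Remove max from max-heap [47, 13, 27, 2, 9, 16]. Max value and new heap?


Max = 47
Replace root with last, heapify down
Resulting heap: [27, 13, 16, 2, 9]


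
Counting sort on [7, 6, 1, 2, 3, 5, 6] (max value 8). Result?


Count array: [0, 1, 1, 1, 0, 1, 2, 1, 0]
Reconstruct: [1, 2, 3, 5, 6, 6, 7]


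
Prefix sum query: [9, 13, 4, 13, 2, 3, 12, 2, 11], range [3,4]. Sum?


Prefix sums: [0, 9, 22, 26, 39, 41, 44, 56, 58, 69]
Sum[3..4] = prefix[5] - prefix[3] = 41 - 26 = 15


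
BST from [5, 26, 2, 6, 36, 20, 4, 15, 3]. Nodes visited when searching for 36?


BST root = 5
Search for 36: compare at each node
Path: [5, 26, 36]


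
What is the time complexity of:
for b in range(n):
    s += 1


Per nesting level: O(n) = O(n)
Complexity: O(n)


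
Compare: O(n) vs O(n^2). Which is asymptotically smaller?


linear grows slower than quadratic
O(n) is asymptotically smaller; O(n^2) grows faster


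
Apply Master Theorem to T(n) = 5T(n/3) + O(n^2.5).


a=5, b=3, c=2.5. log_3(5)=1.465 < c=2.5. Case 3: O(n^c) = O(n^2.500)
Complexity: O(n^2.500)


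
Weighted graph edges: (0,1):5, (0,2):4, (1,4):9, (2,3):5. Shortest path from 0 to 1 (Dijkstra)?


Dijkstra from 0:
Distances: {0: 0, 1: 5, 2: 4, 3: 9, 4: 14}
Shortest distance to 1 = 5, path = [0, 1]


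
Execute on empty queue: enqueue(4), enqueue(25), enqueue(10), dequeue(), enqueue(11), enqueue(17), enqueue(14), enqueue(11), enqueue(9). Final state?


enqueue(4) -> [4]
enqueue(25) -> [4, 25]
enqueue(10) -> [4, 25, 10]
dequeue() returns 4 -> [25, 10]
enqueue(11) -> [25, 10, 11]
enqueue(17) -> [25, 10, 11, 17]
enqueue(14) -> [25, 10, 11, 17, 14]
enqueue(11) -> [25, 10, 11, 17, 14, 11]
enqueue(9) -> [25, 10, 11, 17, 14, 11, 9]
Final queue (front to back): [25, 10, 11, 17, 14, 11, 9]


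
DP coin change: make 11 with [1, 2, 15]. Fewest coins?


dp[0]=0; dp[i]=1+min(dp[i-c] for c in coins)
...dp[6]=3, dp[7]=4, dp[8]=4, dp[9]=5, dp[10]=5, dp[11]=6
Minimum coins for 11 = 6


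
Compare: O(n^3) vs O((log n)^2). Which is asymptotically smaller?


polylogarithmic grows slower than cubic
O((log n)^2) is asymptotically smaller; O(n^3) grows faster


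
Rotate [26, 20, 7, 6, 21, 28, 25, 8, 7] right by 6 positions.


Right rotate by 6: [6, 21, 28, 25, 8, 7, 26, 20, 7]


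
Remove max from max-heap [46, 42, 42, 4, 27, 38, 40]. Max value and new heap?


Max = 46
Replace root with last, heapify down
Resulting heap: [42, 40, 42, 4, 27, 38]


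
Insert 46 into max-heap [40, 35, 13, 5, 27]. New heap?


Append 46: [40, 35, 13, 5, 27, 46]
Bubble up: swap idx 5(46) with idx 2(13); swap idx 2(46) with idx 0(40)
Result: [46, 35, 40, 5, 27, 13]


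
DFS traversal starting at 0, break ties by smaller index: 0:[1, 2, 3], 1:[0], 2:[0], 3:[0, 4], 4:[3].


DFS stack-based: start with [0]
Visit order: [0, 1, 2, 3, 4]


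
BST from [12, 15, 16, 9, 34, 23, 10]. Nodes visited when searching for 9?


BST root = 12
Search for 9: compare at each node
Path: [12, 9]


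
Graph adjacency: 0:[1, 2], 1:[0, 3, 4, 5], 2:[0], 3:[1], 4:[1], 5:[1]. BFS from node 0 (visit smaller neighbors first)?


BFS queue: start with [0]
Visit order: [0, 1, 2, 3, 4, 5]


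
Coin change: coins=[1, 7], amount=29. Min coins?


dp[0]=0; dp[i]=1+min(dp[i-c] for c in coins)
...dp[24]=6, dp[25]=7, dp[26]=8, dp[27]=9, dp[28]=4, dp[29]=5
Minimum coins for 29 = 5


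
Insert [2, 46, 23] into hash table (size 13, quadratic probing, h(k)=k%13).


Insertions: 2->slot 2; 46->slot 7; 23->slot 10
Table: [None, None, 2, None, None, None, None, 46, None, None, 23, None, None]
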